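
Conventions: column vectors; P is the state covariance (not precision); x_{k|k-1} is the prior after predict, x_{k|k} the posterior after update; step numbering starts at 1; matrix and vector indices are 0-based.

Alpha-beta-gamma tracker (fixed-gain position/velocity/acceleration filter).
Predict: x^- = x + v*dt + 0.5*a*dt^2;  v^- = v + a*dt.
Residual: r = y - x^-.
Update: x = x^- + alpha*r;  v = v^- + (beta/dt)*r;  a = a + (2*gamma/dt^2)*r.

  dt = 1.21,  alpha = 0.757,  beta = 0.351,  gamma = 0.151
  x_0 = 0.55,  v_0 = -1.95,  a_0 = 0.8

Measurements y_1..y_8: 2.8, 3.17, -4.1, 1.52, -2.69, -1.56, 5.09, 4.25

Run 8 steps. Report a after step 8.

a_post = 1.2658

step 1: x_pred=-1.2239  r=4.0239  x^+=1.8222  v^+=0.1853  a^+=1.6300
step 2: x_pred=3.2396  r=-0.0696  x^+=3.1869  v^+=2.1374  a^+=1.6156
step 3: x_pred=6.9559  r=-11.0559  x^+=-1.4134  v^+=0.8852  a^+=-0.6648
step 4: x_pred=-0.8291  r=2.3491  x^+=0.9492  v^+=0.7621  a^+=-0.1803
step 5: x_pred=1.7394  r=-4.4294  x^+=-1.6137  v^+=-0.7409  a^+=-1.0940
step 6: x_pred=-3.3110  r=1.7510  x^+=-1.9855  v^+=-1.5567  a^+=-0.7328
step 7: x_pred=-4.4055  r=9.4955  x^+=2.7826  v^+=0.3112  a^+=1.2259
step 8: x_pred=4.0565  r=0.1935  x^+=4.2030  v^+=1.8506  a^+=1.2658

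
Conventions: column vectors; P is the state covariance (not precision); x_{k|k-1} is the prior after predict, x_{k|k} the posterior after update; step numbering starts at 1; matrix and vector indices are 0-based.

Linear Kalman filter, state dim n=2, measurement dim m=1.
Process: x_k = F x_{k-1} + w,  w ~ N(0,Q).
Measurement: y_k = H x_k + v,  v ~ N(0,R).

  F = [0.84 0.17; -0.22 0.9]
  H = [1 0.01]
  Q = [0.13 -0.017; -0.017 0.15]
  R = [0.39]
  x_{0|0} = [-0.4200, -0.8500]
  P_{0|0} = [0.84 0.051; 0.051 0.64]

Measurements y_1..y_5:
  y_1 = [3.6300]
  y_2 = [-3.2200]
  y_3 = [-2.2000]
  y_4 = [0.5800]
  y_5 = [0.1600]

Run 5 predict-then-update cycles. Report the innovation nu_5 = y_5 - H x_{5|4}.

innov = [0.7228]

step 1: x^-=[-0.4973, -0.6726]  P^-=[0.7558 -0.0377; -0.0377 0.6889]  S=[1.1451]  K=[0.6597; -0.0269]  nu=[4.1340]  x^+=[2.2298, -0.7837]  P^+=[0.2574 -0.0174; -0.0174 0.6880]
step 2: x^-=[1.7398, -1.1959]  P^-=[0.3266 0.0282; 0.0282 0.7266]  S=[0.7172]  K=[0.4557; 0.0495]  nu=[-4.9479]  x^+=[-0.5151, -1.4407]  P^+=[0.1776 0.0120; 0.0120 0.7249]
step 3: x^-=[-0.6776, -1.1833]  P^-=[0.2797 0.0697; 0.0697 0.7410]  S=[0.6712]  K=[0.4178; 0.1149]  nu=[-1.5106]  x^+=[-1.3087, -1.3569]  P^+=[0.1626 0.0375; 0.0375 0.7321]
step 4: x^-=[-1.3300, -0.9333]  P^-=[0.2766 0.0919; 0.0919 0.7360]  S=[0.6685]  K=[0.4151; 0.1485]  nu=[1.9193]  x^+=[-0.5333, -0.6483]  P^+=[0.1614 0.0507; 0.0507 0.7213]
step 5: x^-=[-0.5581, -0.4661]  P^-=[0.2792 0.1000; 0.1000 0.7220]  S=[0.6713]  K=[0.4174; 0.1597]  nu=[0.7228]  x^+=[-0.2564, -0.3507]  P^+=[0.1622 0.0552; 0.0552 0.7049]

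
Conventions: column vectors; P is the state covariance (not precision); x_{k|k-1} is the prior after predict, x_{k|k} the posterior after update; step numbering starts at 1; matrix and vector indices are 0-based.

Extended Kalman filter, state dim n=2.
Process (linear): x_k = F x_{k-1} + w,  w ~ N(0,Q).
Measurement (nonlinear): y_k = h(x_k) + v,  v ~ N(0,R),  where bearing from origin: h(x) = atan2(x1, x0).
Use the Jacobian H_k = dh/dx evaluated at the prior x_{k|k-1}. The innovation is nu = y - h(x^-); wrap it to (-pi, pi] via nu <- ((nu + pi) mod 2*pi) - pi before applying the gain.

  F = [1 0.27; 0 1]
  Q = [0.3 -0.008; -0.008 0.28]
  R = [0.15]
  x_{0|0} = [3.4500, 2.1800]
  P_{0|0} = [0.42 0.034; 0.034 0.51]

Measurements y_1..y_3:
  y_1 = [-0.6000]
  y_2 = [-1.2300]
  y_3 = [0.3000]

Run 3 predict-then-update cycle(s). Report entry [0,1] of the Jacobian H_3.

H_jac[0,1] = 0.2148

step 1: x^-=[4.0386, 2.1800]  P^-=[0.7755 0.1637; 0.1637 0.7900]  H_jac=[-0.1035 0.1917]  S=[0.1809]  K=[-0.2703; 0.7439]  nu=[-1.0950]  x^+=[4.3345, 1.3655]  P^+=[0.7623 0.2001; 0.2001 0.6899]
step 2: x^-=[4.7032, 1.3655]  P^-=[1.2207 0.3783; 0.3783 0.9699]  H_jac=[-0.0569 0.1961]  S=[0.1828]  K=[0.0257; 0.9226]  nu=[-1.5126]  x^+=[4.6644, -0.0300]  P^+=[1.2205 0.3740; 0.3740 0.8143]
step 3: x^-=[4.6563, -0.0300]  P^-=[1.7819 0.5859; 0.5859 1.0943]  H_jac=[0.0014 0.2148]  S=[0.2008]  K=[0.6388; 1.1743]  nu=[0.3064]  x^+=[4.8520, 0.3299]  P^+=[1.6999 0.4352; 0.4352 0.8174]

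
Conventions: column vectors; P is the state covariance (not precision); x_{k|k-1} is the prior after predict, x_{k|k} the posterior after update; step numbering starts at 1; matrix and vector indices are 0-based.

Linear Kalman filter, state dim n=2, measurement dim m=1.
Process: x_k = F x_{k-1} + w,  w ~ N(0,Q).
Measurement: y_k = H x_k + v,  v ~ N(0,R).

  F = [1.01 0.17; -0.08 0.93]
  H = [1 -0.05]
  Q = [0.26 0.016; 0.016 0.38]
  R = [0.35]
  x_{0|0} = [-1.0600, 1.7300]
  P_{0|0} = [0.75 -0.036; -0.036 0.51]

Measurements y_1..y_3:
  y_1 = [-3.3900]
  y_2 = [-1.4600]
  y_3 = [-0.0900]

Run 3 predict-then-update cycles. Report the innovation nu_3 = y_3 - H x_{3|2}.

step 1: x^-=[-0.7765, 1.6937]  P^-=[1.0275 0.0027; 0.0027 0.8313]  S=[1.3793]  K=[0.7448; -0.0282]  nu=[-2.5288]  x^+=[-2.6600, 1.7649]  P^+=[0.2623 0.0316; 0.0316 0.8302]
step 2: x^-=[-2.3866, 1.8542]  P^-=[0.5624 0.1554; 0.1554 1.0950]  S=[0.8996]  K=[0.6165; 0.1118]  nu=[1.0193]  x^+=[-1.7582, 1.9682]  P^+=[0.2205 0.0933; 0.0933 1.0837]
step 3: x^-=[-1.4412, 1.9711]  P^-=[0.5483 0.2559; 0.2559 1.3048]  S=[0.8759]  K=[0.6113; 0.2177]  nu=[1.4497]  x^+=[-0.5549, 2.2867]  P^+=[0.2209 0.1394; 0.1394 1.2633]

innov = [1.4497]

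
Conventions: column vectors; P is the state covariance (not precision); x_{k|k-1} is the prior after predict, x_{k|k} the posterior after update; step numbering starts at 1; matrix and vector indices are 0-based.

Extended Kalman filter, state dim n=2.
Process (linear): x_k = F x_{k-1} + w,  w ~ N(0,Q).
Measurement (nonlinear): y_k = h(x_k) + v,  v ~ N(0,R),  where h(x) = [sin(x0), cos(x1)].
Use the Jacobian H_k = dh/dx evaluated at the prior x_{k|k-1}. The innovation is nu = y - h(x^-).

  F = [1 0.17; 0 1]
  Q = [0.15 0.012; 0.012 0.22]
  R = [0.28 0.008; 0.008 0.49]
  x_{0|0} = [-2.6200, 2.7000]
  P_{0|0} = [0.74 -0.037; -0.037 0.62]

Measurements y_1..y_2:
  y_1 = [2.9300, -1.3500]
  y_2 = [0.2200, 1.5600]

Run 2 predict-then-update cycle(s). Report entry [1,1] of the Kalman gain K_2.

step 1: x^-=[-2.1610, 2.7000]  P^-=[0.8953 0.0804; 0.0804 0.8400]  H_jac=[-0.5565 0.0000; 0.0000 -0.4274]  S=[0.5573 0.0271; 0.0271 0.6434]  K=[-0.8933 -0.0157; -0.0532 -0.5557]  nu=[3.7608, -0.4459]  x^+=[-5.5136, 2.7476]  P^+=[0.4497 0.0348; 0.0348 0.6381]
step 2: x^-=[-5.0465, 2.7476]  P^-=[0.6299 0.1553; 0.1553 0.8581]  H_jac=[0.3279 0.0000; 0.0000 -0.3839]  S=[0.3477 -0.0115; -0.0115 0.6165]  K=[0.5912 -0.0856; 0.1287 -0.5320]  nu=[-0.7247, 2.4834]  x^+=[-5.6876, 1.3332]  P^+=[0.5027 0.0970; 0.0970 0.6763]

K[1,1] = -0.5320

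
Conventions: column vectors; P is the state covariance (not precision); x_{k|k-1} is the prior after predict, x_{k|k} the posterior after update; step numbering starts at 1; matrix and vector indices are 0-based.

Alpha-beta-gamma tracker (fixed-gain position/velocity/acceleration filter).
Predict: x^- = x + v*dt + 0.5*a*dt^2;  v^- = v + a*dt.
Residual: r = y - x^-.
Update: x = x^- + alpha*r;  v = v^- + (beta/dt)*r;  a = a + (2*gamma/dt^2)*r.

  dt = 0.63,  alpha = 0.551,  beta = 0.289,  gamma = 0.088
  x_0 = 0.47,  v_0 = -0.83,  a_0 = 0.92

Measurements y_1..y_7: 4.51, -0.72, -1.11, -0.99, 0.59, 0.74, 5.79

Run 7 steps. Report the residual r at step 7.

resid = 6.2873

step 1: x_pred=0.1297  r=4.3803  x^+=2.5432  v^+=1.7590  a^+=2.8624
step 2: x_pred=4.2194  r=-4.9394  x^+=1.4978  v^+=1.2964  a^+=0.6721
step 3: x_pred=2.4479  r=-3.5579  x^+=0.4875  v^+=0.0877  a^+=-0.9056
step 4: x_pred=0.3630  r=-1.3530  x^+=-0.3825  v^+=-1.1035  a^+=-1.5056
step 5: x_pred=-1.3765  r=1.9665  x^+=-0.2930  v^+=-1.1500  a^+=-0.6336
step 6: x_pred=-1.1432  r=1.8832  x^+=-0.1056  v^+=-0.6853  a^+=0.2015
step 7: x_pred=-0.4973  r=6.2873  x^+=2.9670  v^+=2.3258  a^+=2.9895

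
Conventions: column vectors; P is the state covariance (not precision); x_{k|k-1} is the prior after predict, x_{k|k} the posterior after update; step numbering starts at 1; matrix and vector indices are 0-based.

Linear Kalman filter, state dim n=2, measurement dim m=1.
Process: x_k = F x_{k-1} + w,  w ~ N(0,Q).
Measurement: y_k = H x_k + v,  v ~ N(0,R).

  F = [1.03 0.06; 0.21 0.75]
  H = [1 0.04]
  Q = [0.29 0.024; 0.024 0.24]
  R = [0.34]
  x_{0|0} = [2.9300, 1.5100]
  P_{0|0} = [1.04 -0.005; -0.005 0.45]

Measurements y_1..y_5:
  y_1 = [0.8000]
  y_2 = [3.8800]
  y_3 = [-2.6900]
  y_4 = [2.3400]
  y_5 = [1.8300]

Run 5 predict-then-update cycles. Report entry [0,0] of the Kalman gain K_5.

step 1: x^-=[3.1085, 1.7478]  P^-=[1.3943 0.2653; 0.2653 0.5374]  S=[1.7564]  K=[0.7999; 0.1633]  nu=[-2.3784]  x^+=[1.2060, 1.3595]  P^+=[0.2705 0.0359; 0.0359 0.4906]
step 2: x^-=[1.3238, 1.2729]  P^-=[0.5832 0.1328; 0.1328 0.5392]  S=[0.9347]  K=[0.6296; 0.1651]  nu=[2.5053]  x^+=[2.9012, 1.6865]  P^+=[0.2127 0.0356; 0.0356 0.5137]
step 3: x^-=[3.0894, 1.8742]  P^-=[0.5219 0.1211; 0.1211 0.5496]  S=[0.8724]  K=[0.6037; 0.1640]  nu=[-5.8544]  x^+=[-0.4450, 0.9143]  P^+=[0.2039 0.0347; 0.0347 0.5261]
step 4: x^-=[-0.4035, 0.5923]  P^-=[0.5125 0.1190; 0.1190 0.5559]  S=[0.8629]  K=[0.5994; 0.1637]  nu=[2.7198]  x^+=[1.2268, 1.0375]  P^+=[0.2024 0.0343; 0.0343 0.5327]
step 5: x^-=[1.3259, 1.0358]  P^-=[0.5109 0.1187; 0.1187 0.5594]  S=[0.8613]  K=[0.5987; 0.1638]  nu=[0.4627]  x^+=[1.6029, 1.1115]  P^+=[0.2022 0.0342; 0.0342 0.5363]

K[0,0] = 0.5987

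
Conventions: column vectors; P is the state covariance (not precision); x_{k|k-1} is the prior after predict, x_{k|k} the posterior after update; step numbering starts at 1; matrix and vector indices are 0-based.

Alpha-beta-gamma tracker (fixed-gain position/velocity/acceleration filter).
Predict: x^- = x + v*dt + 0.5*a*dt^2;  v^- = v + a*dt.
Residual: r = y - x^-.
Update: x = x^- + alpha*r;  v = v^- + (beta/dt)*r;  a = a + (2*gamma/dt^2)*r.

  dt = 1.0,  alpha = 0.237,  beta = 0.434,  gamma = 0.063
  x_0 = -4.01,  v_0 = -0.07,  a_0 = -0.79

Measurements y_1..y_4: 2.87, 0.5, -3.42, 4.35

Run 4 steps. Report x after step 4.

step 1: x_pred=-4.4750  r=7.3450  x^+=-2.7342  v^+=2.3277  a^+=0.1355
step 2: x_pred=-0.3388  r=0.8388  x^+=-0.1400  v^+=2.8272  a^+=0.2412
step 3: x_pred=2.8078  r=-6.2278  x^+=1.3318  v^+=0.3655  a^+=-0.5436
step 4: x_pred=1.4256  r=2.9244  x^+=2.1187  v^+=1.0912  a^+=-0.1751

x_post = 2.1187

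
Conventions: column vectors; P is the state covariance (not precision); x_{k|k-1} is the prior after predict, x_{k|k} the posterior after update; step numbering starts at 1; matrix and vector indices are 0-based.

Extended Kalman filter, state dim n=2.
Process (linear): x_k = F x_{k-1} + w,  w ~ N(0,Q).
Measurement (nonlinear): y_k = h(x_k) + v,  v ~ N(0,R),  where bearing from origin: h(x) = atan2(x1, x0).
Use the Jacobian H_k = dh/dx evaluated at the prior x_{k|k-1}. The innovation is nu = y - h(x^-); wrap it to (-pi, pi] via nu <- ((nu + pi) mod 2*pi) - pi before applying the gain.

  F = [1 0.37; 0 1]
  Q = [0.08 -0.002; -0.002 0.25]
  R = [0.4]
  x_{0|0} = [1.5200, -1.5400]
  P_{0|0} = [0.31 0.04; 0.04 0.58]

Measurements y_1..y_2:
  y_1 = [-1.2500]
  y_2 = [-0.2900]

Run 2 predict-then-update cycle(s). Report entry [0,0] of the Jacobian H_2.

H_jac[0,0] = 0.5888

step 1: x^-=[0.9502, -1.5400]  P^-=[0.4990 0.2526; 0.2526 0.8300]  H_jac=[0.4703 0.2902]  S=[0.6492]  K=[0.4744; 0.5540]  nu=[-0.2320]  x^+=[0.8401, -1.6685]  P^+=[0.3529 0.0820; 0.0820 0.6308]
step 2: x^-=[0.2228, -1.6685]  P^-=[0.5799 0.3134; 0.3134 0.8808]  H_jac=[0.5888 0.0786]  S=[0.6355]  K=[0.5761; 0.3993]  nu=[1.1481]  x^+=[0.8841, -1.2101]  P^+=[0.3690 0.1672; 0.1672 0.7794]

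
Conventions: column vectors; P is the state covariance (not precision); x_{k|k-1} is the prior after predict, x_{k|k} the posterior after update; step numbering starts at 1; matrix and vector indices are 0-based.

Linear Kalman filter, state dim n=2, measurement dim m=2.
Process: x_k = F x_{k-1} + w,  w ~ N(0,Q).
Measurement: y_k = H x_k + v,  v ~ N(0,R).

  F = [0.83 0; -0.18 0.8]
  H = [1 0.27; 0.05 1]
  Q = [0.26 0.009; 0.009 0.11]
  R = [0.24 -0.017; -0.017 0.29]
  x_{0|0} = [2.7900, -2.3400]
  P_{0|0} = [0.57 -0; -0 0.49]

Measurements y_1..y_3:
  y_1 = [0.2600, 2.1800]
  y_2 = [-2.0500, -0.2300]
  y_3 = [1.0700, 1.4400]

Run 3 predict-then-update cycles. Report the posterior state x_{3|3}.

x_post = [0.1986, 0.7112]

step 1: x^-=[2.3157, -2.3742]  P^-=[0.6527 -0.0762; -0.0762 0.4421]  S=[0.8838 0.0578; 0.0578 0.7261]  K=[0.7229 -0.1175; 0.0095 0.6028]  nu=[-1.4147, 4.4384]  x^+=[0.7715, 0.2881]  P^+=[0.1906 -0.0559; -0.0559 0.1775]
step 2: x^-=[0.6403, 0.0916]  P^-=[0.3913 -0.0566; -0.0566 0.2458]  S=[0.6187 0.0116; 0.0116 0.5312]  K=[0.6093 -0.0830; 0.0073 0.4574]  nu=[-2.7151, -0.3536]  x^+=[-0.9847, -0.0898]  P^+=[0.1591 -0.0424; -0.0424 0.1346]
step 3: x^-=[-0.8173, 0.1054]  P^-=[0.3696 -0.0429; -0.0429 0.2135]  S=[0.6020 0.0156; 0.0156 0.5002]  K=[0.5965 -0.0675; 0.0135 0.4222]  nu=[1.8589, 1.3755]  x^+=[0.1986, 0.7112]  P^+=[0.1544 -0.0374; -0.0374 0.1241]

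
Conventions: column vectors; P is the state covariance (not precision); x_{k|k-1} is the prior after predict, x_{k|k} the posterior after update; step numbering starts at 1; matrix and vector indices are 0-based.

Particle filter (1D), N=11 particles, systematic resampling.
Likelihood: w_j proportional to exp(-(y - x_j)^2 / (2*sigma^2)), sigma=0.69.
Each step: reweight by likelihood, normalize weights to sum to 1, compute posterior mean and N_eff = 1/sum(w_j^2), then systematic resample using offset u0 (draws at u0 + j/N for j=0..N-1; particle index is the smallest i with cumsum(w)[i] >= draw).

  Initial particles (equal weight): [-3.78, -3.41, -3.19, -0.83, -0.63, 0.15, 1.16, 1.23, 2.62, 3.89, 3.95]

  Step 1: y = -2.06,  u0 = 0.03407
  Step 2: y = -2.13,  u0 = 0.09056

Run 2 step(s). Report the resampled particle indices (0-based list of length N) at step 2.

resampled_idx = [1, 2, 3, 4, 4, 5, 6, 6, 7, 8, 10]

step 1: w=[0.0573, 0.1889, 0.3351, 0.2615, 0.1496, 0.0076, 0.0000, 0.0000, 0.0000, 0.0000, 0.0000]  mean=-2.2398  Neff=4.1312  idx=[0, 1, 1, 2, 2, 2, 2, 3, 3, 4, 4]
step 2: w=[0.0264, 0.0824, 0.0824, 0.1415, 0.1415, 0.1415, 0.1415, 0.0781, 0.0781, 0.0434, 0.0434]  mean=-2.6514  Neff=9.0657  idx=[1, 2, 3, 4, 4, 5, 6, 6, 7, 8, 10]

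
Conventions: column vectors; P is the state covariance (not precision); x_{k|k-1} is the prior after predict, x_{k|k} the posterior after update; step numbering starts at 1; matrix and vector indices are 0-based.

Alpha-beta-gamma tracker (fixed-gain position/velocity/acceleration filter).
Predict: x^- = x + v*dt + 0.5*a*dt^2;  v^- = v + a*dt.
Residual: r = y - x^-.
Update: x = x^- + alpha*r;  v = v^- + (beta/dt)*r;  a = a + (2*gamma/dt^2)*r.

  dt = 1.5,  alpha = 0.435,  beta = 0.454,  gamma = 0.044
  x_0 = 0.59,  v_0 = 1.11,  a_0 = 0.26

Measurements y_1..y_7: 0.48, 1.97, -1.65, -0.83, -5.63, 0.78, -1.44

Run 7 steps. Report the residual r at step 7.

resid = 2.9572

step 1: x_pred=2.5475  r=-2.0675  x^+=1.6481  v^+=0.8742  a^+=0.1791
step 2: x_pred=3.1610  r=-1.1910  x^+=2.6429  v^+=0.7825  a^+=0.1326
step 3: x_pred=3.9657  r=-5.6157  x^+=1.5229  v^+=-0.7184  a^+=-0.0871
step 4: x_pred=0.3473  r=-1.1773  x^+=-0.1648  v^+=-1.2054  a^+=-0.1331
step 5: x_pred=-2.1226  r=-3.5074  x^+=-3.6483  v^+=-2.4666  a^+=-0.2703
step 6: x_pred=-7.6524  r=8.4324  x^+=-3.9843  v^+=-0.3199  a^+=0.0595
step 7: x_pred=-4.3972  r=2.9572  x^+=-3.1108  v^+=0.6644  a^+=0.1752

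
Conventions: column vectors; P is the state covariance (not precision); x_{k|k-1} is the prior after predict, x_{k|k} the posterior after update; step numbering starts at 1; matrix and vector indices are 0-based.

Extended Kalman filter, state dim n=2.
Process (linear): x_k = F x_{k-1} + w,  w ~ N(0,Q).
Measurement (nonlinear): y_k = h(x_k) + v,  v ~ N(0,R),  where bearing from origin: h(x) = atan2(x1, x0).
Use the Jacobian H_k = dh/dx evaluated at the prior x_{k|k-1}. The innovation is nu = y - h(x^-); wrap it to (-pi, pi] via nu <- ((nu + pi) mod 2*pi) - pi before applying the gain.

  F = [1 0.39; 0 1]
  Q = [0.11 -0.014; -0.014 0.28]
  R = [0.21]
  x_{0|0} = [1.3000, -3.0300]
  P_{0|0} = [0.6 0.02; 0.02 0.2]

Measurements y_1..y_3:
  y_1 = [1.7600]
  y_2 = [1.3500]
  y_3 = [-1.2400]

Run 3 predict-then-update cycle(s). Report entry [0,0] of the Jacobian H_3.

step 1: x^-=[0.1183, -3.0300]  P^-=[0.7560 0.0840; 0.0840 0.4800]  H_jac=[0.3295 0.0129]  S=[0.2929]  K=[0.8543; 0.1156]  nu=[-2.9914]  x^+=[-2.4372, -3.3758]  P^+=[0.5423 0.0551; 0.0551 0.4761]
step 2: x^-=[-3.7538, -3.3758]  P^-=[0.7676 0.2268; 0.2268 0.7561]  H_jac=[0.1325 -0.1473]  S=[0.2310]  K=[0.2955; -0.3520]  nu=[-2.5240]  x^+=[-4.4998, -2.4873]  P^+=[0.7475 0.2508; 0.2508 0.7275]
step 3: x^-=[-5.4698, -2.4873]  P^-=[1.1637 0.5205; 0.5205 1.0075]  H_jac=[0.0689 -0.1515]  S=[0.2278]  K=[0.0058; -0.5126]  nu=[1.4748]  x^+=[-5.4613, -3.2433]  P^+=[1.1637 0.5212; 0.5212 0.9476]

H_jac[0,0] = 0.0689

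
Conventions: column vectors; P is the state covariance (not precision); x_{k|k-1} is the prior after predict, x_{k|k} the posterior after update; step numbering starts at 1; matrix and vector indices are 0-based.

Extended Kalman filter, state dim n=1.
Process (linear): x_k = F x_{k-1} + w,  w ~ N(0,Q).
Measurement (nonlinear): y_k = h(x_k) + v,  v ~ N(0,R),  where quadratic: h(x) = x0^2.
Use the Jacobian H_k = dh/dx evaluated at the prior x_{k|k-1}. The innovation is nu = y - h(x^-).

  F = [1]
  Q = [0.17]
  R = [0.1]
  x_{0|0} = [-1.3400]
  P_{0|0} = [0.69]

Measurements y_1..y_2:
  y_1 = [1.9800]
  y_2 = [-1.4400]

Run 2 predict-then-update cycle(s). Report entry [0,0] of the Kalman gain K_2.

K[0,0] = -0.3324

step 1: x^-=[-1.3400]  P^-=[0.8600]  H_jac=[-2.6800]  S=[6.2769]  K=[-0.3672]  nu=[0.1844]  x^+=[-1.4077]  P^+=[0.0137]
step 2: x^-=[-1.4077]  P^-=[0.1837]  H_jac=[-2.8154]  S=[1.5561]  K=[-0.3324]  nu=[-3.4216]  x^+=[-0.2705]  P^+=[0.0118]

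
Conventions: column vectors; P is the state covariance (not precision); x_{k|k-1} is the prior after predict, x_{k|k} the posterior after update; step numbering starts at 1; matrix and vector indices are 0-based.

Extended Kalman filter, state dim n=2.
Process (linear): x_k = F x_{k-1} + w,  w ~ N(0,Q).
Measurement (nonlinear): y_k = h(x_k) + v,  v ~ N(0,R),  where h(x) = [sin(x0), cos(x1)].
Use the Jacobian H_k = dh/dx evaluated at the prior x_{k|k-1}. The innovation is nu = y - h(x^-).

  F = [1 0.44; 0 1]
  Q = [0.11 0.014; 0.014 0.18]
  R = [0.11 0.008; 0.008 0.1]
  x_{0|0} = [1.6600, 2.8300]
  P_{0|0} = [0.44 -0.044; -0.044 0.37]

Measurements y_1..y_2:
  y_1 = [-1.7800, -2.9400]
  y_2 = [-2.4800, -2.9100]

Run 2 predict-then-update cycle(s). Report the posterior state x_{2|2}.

x_post = [4.2566, 1.9278]

step 1: x^-=[2.9052, 2.8300]  P^-=[0.5829 0.1328; 0.1328 0.5500]  H_jac=[-0.9722 0.0000; 0.0000 -0.3066]  S=[0.6609 0.0476; 0.0476 0.1517]  K=[-0.8575 0.0006; -0.1180 -1.0746]  nu=[-2.0142, -1.9882]  x^+=[4.6312, 5.2040]  P^+=[0.0970 0.0222; 0.0222 0.3536]
step 2: x^-=[6.9209, 5.2040]  P^-=[0.2950 0.1918; 0.1918 0.5336]  H_jac=[0.8034 0.0000; 0.0000 0.8816]  S=[0.3004 0.1438; 0.1438 0.5147]  K=[0.7292 0.1247; 0.0869 0.8896]  nu=[-3.0754, -3.3821]  x^+=[4.2566, 1.9278]  P^+=[0.1011 0.0208; 0.0208 0.1017]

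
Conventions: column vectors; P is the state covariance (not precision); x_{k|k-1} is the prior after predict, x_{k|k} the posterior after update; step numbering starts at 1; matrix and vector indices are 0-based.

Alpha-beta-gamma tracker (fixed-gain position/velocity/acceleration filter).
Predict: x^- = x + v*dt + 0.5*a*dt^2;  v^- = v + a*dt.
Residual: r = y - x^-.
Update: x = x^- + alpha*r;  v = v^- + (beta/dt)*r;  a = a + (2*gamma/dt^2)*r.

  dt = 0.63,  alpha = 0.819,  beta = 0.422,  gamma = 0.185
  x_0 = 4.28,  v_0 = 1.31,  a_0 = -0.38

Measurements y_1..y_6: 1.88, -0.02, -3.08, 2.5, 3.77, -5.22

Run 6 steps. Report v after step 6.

step 1: x_pred=5.0299  r=-3.1499  x^+=2.4501  v^+=-1.0393  a^+=-3.3164
step 2: x_pred=1.1372  r=-1.1572  x^+=0.1895  v^+=-3.9038  a^+=-4.3952
step 3: x_pred=-3.1422  r=0.0622  x^+=-3.0913  v^+=-6.6311  a^+=-4.3372
step 4: x_pred=-8.1296  r=10.6296  x^+=0.5760  v^+=-2.2435  a^+=5.5719
step 5: x_pred=0.2684  r=3.5016  x^+=3.1362  v^+=3.6124  a^+=8.8362
step 6: x_pred=7.1656  r=-12.3856  x^+=-2.9782  v^+=0.8828  a^+=-2.7099

v_post = 0.8828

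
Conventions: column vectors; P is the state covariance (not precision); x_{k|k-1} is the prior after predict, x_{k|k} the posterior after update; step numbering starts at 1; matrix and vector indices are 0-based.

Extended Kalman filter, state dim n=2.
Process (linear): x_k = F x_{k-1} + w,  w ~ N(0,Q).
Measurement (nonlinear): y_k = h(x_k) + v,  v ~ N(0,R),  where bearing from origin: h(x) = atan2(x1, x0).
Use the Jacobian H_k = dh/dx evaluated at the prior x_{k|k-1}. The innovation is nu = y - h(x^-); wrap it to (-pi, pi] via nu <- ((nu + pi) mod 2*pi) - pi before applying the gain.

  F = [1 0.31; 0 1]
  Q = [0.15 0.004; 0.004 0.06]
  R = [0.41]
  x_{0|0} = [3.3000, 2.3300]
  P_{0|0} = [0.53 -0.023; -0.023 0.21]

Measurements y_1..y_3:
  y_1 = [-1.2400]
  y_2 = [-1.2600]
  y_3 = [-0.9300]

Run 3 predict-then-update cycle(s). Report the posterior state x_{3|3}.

step 1: x^-=[4.0223, 2.3300]  P^-=[0.6859 0.0461; 0.0461 0.2700]  H_jac=[-0.1078 0.1862]  S=[0.4255]  K=[-0.1537; 0.1064]  nu=[-1.7650]  x^+=[4.2935, 2.1421]  P^+=[0.6759 0.0531; 0.0531 0.2652]
step 2: x^-=[4.9576, 2.1421]  P^-=[0.8843 0.1393; 0.1393 0.3252]  H_jac=[-0.0734 0.1700]  S=[0.4207]  K=[-0.0981; 0.1071]  nu=[-1.6679]  x^+=[5.1212, 1.9635]  P^+=[0.8802 0.1437; 0.1437 0.3204]
step 3: x^-=[5.7299, 1.9635]  P^-=[1.1501 0.2470; 0.2470 0.3804]  H_jac=[-0.0535 0.1562]  S=[0.4184]  K=[-0.0549; 0.1104]  nu=[-1.2601]  x^+=[5.7991, 1.8245]  P^+=[1.1488 0.2495; 0.2495 0.3753]

x_post = [5.7991, 1.8245]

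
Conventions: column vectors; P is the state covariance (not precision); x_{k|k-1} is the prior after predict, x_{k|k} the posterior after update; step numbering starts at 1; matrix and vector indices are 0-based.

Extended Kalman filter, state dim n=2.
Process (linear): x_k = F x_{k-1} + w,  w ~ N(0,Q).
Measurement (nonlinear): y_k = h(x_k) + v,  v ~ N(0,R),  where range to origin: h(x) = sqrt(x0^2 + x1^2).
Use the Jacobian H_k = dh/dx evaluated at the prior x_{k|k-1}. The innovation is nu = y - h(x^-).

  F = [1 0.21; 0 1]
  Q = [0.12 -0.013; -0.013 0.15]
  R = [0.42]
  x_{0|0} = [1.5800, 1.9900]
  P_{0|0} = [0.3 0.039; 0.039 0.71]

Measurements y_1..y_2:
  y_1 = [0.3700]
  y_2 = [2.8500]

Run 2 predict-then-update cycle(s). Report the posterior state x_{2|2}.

step 1: x^-=[1.9979, 1.9900]  P^-=[0.4677 0.1751; 0.1751 0.8600]  H_jac=[0.7085 0.7057]  S=[1.2582]  K=[0.3616; 0.5810]  nu=[-2.4499]  x^+=[1.1121, 0.5667]  P^+=[0.3032 -0.0892; -0.0892 0.4353]
step 2: x^-=[1.2311, 0.5667]  P^-=[0.4049 -0.0108; -0.0108 0.5853]  H_jac=[0.9084 0.4181]  S=[0.8483]  K=[0.4283; 0.2770]  nu=[1.4948]  x^+=[1.8713, 0.9807]  P^+=[0.2493 -0.1114; -0.1114 0.5203]

x_post = [1.8713, 0.9807]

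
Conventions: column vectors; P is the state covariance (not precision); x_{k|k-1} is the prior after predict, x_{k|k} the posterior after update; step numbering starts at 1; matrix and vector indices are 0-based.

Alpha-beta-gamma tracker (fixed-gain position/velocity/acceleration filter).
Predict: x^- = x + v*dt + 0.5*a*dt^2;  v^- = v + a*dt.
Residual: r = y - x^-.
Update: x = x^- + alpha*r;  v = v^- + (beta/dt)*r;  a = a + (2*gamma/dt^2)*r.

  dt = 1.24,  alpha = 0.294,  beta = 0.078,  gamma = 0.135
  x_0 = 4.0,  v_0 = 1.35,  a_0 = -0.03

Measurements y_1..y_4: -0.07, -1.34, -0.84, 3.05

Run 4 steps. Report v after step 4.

v_post = -5.4844

step 1: x_pred=5.6509  r=-5.7209  x^+=3.9690  v^+=0.9529  a^+=-1.0346
step 2: x_pred=4.3552  r=-5.6952  x^+=2.6808  v^+=-0.6882  a^+=-2.0347
step 3: x_pred=0.2632  r=-1.1032  x^+=-0.0611  v^+=-3.2806  a^+=-2.2284
step 4: x_pred=-5.8422  r=8.8922  x^+=-3.2279  v^+=-5.4844  a^+=-0.6669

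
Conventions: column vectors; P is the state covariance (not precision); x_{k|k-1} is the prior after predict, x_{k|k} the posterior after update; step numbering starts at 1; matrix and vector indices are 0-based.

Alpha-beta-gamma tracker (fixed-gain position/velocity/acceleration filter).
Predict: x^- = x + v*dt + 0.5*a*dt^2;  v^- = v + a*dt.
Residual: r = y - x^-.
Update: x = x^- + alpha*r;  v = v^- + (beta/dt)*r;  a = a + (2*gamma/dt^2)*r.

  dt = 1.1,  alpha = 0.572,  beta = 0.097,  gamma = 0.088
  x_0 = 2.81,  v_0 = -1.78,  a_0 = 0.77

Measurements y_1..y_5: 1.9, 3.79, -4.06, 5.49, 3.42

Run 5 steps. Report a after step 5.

a_post = 0.5402

step 1: x_pred=1.3178  r=0.5821  x^+=1.6508  v^+=-0.8817  a^+=0.8547
step 2: x_pred=1.1981  r=2.5919  x^+=2.6807  v^+=0.2870  a^+=1.2317
step 3: x_pred=3.7416  r=-7.8016  x^+=-0.7209  v^+=0.9539  a^+=0.0969
step 4: x_pred=0.3870  r=5.1030  x^+=3.3059  v^+=1.5105  a^+=0.8392
step 5: x_pred=5.4752  r=-2.0552  x^+=4.2996  v^+=2.2524  a^+=0.5402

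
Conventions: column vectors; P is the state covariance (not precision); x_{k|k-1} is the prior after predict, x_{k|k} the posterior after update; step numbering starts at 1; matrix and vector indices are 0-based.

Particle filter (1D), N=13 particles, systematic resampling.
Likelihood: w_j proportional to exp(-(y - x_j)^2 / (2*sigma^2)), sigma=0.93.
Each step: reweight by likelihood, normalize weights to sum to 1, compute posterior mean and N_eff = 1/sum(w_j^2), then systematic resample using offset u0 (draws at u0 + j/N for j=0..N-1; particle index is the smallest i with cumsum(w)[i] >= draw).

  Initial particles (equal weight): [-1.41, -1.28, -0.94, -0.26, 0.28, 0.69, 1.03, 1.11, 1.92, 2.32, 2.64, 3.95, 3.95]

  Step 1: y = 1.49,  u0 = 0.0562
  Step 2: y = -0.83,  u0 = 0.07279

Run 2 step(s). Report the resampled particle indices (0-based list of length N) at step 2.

step 1: w=[0.0015, 0.0023, 0.0063, 0.0325, 0.0818, 0.1317, 0.1688, 0.1754, 0.1714, 0.1281, 0.0888, 0.0058, 0.0058]  mean=1.3692  Neff=7.2396  idx=[4, 5, 5, 6, 6, 7, 7, 7, 8, 8, 9, 10, 10]
step 2: w=[0.2958, 0.1586, 0.1586, 0.0816, 0.0816, 0.0685, 0.0685, 0.0685, 0.0076, 0.0076, 0.0019, 0.0006, 0.0006]  mean=0.7346  Neff=6.0483  idx=[0, 0, 0, 1, 1, 2, 2, 2, 3, 4, 5, 7, 9]

resampled_idx = [0, 0, 0, 1, 1, 2, 2, 2, 3, 4, 5, 7, 9]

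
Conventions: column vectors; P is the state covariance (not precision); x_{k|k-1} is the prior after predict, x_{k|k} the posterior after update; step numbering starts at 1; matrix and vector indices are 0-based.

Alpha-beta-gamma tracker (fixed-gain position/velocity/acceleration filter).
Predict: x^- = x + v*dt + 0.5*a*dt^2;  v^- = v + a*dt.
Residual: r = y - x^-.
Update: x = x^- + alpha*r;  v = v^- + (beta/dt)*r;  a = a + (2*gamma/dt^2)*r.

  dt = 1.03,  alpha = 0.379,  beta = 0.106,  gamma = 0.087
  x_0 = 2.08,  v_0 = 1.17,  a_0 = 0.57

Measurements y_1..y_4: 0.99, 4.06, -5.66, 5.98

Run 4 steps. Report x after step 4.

x_post = 2.9763

step 1: x_pred=3.5875  r=-2.5975  x^+=2.6030  v^+=1.4898  a^+=0.1440
step 2: x_pred=4.2139  r=-0.1539  x^+=4.1556  v^+=1.6223  a^+=0.1187
step 3: x_pred=5.8895  r=-11.5495  x^+=1.5122  v^+=0.5560  a^+=-1.7755
step 4: x_pred=1.1431  r=4.8369  x^+=2.9763  v^+=-0.7750  a^+=-0.9822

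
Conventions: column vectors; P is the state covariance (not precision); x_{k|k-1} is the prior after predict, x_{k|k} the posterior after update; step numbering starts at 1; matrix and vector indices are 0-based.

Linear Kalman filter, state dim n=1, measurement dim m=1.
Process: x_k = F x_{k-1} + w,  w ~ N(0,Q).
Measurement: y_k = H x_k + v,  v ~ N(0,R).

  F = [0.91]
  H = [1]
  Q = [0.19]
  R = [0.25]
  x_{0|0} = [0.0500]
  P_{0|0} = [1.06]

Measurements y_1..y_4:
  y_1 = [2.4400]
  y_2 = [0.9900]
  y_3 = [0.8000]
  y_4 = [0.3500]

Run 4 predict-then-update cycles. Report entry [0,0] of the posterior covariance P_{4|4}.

P_post[0,0] = 0.1374

step 1: x^-=[0.0455]  P^-=[1.0678]  S=[1.3178]  K=[0.8103]  nu=[2.3945]  x^+=[1.9857]  P^+=[0.2026]
step 2: x^-=[1.8070]  P^-=[0.3577]  S=[0.6077]  K=[0.5886]  nu=[-0.8170]  x^+=[1.3261]  P^+=[0.1472]
step 3: x^-=[1.2067]  P^-=[0.3119]  S=[0.5619]  K=[0.5551]  nu=[-0.4067]  x^+=[0.9810]  P^+=[0.1388]
step 4: x^-=[0.8927]  P^-=[0.3049]  S=[0.5549]  K=[0.5495]  nu=[-0.5427]  x^+=[0.5945]  P^+=[0.1374]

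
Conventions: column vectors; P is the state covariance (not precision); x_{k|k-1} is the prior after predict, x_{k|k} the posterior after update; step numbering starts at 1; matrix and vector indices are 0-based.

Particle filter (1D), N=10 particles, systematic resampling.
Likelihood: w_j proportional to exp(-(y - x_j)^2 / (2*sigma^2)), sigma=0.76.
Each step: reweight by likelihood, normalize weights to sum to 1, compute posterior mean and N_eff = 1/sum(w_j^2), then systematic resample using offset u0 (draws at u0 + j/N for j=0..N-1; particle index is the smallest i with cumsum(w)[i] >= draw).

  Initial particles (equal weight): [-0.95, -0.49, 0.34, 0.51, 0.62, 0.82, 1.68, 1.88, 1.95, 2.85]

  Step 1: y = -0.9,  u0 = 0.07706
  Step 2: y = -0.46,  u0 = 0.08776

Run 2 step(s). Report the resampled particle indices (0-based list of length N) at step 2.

step 1: w=[0.3954, 0.3426, 0.1047, 0.0709, 0.0536, 0.0306, 0.0012, 0.0005, 0.0004, 0.0000]  mean=-0.4097  Neff=3.4063  idx=[0, 0, 0, 0, 1, 1, 1, 2, 3, 5]
step 2: w=[0.1082, 0.1082, 0.1082, 0.1082, 0.1331, 0.1331, 0.1331, 0.0766, 0.0590, 0.0323]  mean=-0.5243  Neff=9.0596  idx=[0, 1, 2, 3, 4, 5, 5, 6, 7, 9]

resampled_idx = [0, 1, 2, 3, 4, 5, 5, 6, 7, 9]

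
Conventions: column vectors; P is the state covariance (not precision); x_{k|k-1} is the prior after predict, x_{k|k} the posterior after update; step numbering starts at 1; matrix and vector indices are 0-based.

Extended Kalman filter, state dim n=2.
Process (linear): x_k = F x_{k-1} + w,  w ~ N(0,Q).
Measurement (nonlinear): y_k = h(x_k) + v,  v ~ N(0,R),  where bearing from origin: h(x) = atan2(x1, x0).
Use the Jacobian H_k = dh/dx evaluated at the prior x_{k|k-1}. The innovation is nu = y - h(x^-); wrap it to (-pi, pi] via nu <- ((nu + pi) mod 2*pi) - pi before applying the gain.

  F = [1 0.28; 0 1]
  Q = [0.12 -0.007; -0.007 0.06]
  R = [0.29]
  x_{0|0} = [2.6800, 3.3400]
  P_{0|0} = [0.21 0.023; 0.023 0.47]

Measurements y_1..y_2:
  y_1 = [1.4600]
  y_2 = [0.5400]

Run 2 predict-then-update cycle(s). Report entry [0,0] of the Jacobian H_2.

step 1: x^-=[3.6152, 3.3400]  P^-=[0.3797 0.1476; 0.1476 0.5300]  H_jac=[-0.1379 0.1492]  S=[0.3029]  K=[-0.1001; 0.1939]  nu=[0.7141]  x^+=[3.5437, 3.4785]  P^+=[0.3767 0.1535; 0.1535 0.5186]
step 2: x^-=[4.5177, 3.4785]  P^-=[0.6233 0.2917; 0.2917 0.5786]  H_jac=[-0.1070 0.1390]  S=[0.2996]  K=[-0.0873; 0.1642]  nu=[-0.1162]  x^+=[4.5278, 3.4594]  P^+=[0.6210 0.2960; 0.2960 0.5705]

H_jac[0,0] = -0.1070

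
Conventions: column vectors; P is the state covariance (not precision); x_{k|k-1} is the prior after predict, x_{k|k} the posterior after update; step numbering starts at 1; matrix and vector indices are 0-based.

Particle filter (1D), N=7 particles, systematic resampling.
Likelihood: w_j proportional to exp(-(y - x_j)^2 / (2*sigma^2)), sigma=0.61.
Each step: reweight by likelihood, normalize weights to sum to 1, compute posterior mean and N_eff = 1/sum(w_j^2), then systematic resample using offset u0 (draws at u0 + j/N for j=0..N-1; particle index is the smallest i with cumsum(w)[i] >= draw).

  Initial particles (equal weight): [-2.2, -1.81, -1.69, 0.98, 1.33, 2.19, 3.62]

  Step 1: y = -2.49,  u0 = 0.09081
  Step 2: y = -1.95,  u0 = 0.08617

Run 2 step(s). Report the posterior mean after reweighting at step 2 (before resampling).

step 1: w=[0.4819, 0.2898, 0.2283, 0.0000, 0.0000, 0.0000, 0.0000]  mean=-1.9705  Neff=2.7151  idx=[0, 0, 0, 1, 1, 2, 2]
step 2: w=[0.1407, 0.1407, 0.1407, 0.1491, 0.1491, 0.1398, 0.1398]  mean=-1.9411  Neff=6.9946  idx=[0, 1, 2, 3, 4, 5, 6]

post_mean = -1.9411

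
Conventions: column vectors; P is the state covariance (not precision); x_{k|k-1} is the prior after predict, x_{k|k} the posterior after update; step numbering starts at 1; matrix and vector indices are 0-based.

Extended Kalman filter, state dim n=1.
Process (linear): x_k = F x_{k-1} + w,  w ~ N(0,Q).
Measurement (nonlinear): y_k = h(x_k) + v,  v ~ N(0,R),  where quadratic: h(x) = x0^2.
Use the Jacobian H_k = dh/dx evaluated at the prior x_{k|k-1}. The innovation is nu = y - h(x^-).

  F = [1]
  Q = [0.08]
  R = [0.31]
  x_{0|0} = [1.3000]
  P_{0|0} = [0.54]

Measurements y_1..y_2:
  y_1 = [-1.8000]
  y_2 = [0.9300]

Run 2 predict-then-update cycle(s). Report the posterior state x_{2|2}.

step 1: x^-=[1.3000]  P^-=[0.6200]  H_jac=[2.6000]  S=[4.5012]  K=[0.3581]  nu=[-3.4900]  x^+=[0.0501]  P^+=[0.0427]
step 2: x^-=[0.0501]  P^-=[0.1227]  H_jac=[0.1003]  S=[0.3112]  K=[0.0395]  nu=[0.9275]  x^+=[0.0868]  P^+=[0.1222]

x_post = [0.0868]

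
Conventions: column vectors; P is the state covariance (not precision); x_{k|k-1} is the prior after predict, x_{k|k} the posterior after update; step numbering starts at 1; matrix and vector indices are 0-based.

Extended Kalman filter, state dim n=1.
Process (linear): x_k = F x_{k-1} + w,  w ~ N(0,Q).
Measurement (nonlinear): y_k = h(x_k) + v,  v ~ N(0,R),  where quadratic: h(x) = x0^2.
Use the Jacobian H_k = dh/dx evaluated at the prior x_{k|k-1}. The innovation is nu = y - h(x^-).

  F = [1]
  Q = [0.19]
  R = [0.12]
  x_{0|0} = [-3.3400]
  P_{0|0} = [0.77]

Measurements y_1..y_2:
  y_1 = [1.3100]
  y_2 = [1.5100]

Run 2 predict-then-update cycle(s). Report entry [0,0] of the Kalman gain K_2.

K[0,0] = -0.2560

step 1: x^-=[-3.3400]  P^-=[0.9600]  H_jac=[-6.6800]  S=[42.9575]  K=[-0.1493]  nu=[-9.8456]  x^+=[-1.8702]  P^+=[0.0027]
step 2: x^-=[-1.8702]  P^-=[0.1927]  H_jac=[-3.7405]  S=[2.8158]  K=[-0.2560]  nu=[-1.9877]  x^+=[-1.3615]  P^+=[0.0082]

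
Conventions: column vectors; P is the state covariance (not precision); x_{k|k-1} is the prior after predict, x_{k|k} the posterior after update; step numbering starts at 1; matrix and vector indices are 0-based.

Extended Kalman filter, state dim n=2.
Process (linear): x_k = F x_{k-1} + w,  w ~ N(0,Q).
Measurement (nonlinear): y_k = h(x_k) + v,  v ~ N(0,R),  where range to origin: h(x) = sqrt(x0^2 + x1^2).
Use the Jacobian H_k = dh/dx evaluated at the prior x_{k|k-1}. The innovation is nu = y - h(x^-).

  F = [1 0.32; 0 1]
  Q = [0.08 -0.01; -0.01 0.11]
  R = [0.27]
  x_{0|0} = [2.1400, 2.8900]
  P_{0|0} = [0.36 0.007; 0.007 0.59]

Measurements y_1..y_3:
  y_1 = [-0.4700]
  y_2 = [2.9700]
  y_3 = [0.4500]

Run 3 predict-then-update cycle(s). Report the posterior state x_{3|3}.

x_post = [1.3250, -0.1817]

step 1: x^-=[3.0648, 2.8900]  P^-=[0.5049 0.1858; 0.1858 0.7000]  H_jac=[0.7276 0.6861]  S=[1.0522]  K=[0.4703; 0.5849]  nu=[-4.6825]  x^+=[0.8628, 0.1513]  P^+=[0.2722 -0.1036; -0.1036 0.3401]
step 2: x^-=[0.9112, 0.1513]  P^-=[0.3207 -0.0048; -0.0048 0.4501]  H_jac=[0.9865 0.1638]  S=[0.5926]  K=[0.5325; 0.1164]  nu=[2.0463]  x^+=[2.0010, 0.3895]  P^+=[0.1526 -0.0415; -0.0415 0.4420]
step 3: x^-=[2.1256, 0.3895]  P^-=[0.2513 0.0899; 0.0899 0.5520]  H_jac=[0.9836 0.1802]  S=[0.5630]  K=[0.4679; 0.3338]  nu=[-1.7110]  x^+=[1.3250, -0.1817]  P^+=[0.1281 0.0020; 0.0020 0.4893]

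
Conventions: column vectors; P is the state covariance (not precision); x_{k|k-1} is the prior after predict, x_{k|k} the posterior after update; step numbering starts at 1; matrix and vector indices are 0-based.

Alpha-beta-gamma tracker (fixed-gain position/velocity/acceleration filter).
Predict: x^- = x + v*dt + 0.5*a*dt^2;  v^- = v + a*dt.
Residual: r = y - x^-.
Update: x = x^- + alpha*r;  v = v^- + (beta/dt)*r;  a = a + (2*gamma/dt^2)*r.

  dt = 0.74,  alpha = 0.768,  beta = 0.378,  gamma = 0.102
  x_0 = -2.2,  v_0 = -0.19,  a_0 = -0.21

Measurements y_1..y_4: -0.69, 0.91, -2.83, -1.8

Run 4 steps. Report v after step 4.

v_post = -0.6358

step 1: x_pred=-2.3981  r=1.7081  x^+=-1.0863  v^+=0.5271  a^+=0.4263
step 2: x_pred=-0.5795  r=1.4895  x^+=0.5644  v^+=1.6034  a^+=0.9812
step 3: x_pred=2.0196  r=-4.8496  x^+=-1.7049  v^+=-0.1477  a^+=-0.8254
step 4: x_pred=-2.0402  r=0.2402  x^+=-1.8557  v^+=-0.6358  a^+=-0.7360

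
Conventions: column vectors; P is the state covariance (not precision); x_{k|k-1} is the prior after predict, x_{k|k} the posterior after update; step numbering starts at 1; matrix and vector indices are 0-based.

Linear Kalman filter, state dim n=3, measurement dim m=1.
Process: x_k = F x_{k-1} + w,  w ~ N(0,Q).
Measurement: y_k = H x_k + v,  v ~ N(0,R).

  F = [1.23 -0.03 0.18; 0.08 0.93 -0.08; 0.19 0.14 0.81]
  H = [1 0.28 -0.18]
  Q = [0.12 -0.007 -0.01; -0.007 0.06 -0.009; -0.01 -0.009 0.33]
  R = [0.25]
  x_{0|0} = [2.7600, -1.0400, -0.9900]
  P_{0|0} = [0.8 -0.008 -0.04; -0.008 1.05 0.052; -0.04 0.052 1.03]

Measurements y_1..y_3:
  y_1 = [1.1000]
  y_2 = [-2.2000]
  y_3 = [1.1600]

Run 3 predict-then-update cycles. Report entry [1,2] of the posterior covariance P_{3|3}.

P_post[1,2] = 0.0956

step 1: x^-=[3.2478, -0.6672, -0.4231]  P^-=[1.3470 0.0307 0.2802; 0.0307 0.9714 0.1082; 0.2802 0.1082 1.0543]  S=[1.6127]  K=[0.8093; 0.1756; 0.0749]  nu=[-2.0371]  x^+=[1.5992, -1.0249, -0.5756]  P^+=[0.2908 -0.1985 0.1825; -0.1985 0.9217 0.0870; 0.1825 0.0870 1.0453]
step 2: x^-=[1.8941, -0.7792, -0.3059]  P^-=[0.6891 -0.2463 0.3616; -0.2463 0.8209 0.0840; 0.3616 0.0840 1.1097]  S=[0.7628]  K=[0.7276; -0.0414; 0.2430]  nu=[-3.9310]  x^+=[-0.9661, -0.6164, -1.2610]  P^+=[0.2852 -0.2233 0.2267; -0.2233 0.8196 0.0917; 0.2267 0.0917 1.0647]
step 3: x^-=[-1.3968, -0.5497, -1.2913]  P^-=[0.7027 -0.2755 0.4050; -0.2755 0.7277 0.0704; 0.4050 0.0704 1.1336]  S=[0.7393]  K=[0.7475; -0.1142; 0.2984]  nu=[2.4783]  x^+=[0.4558, -0.8328, -0.5516]  P^+=[0.2896 -0.2124 0.2400; -0.2124 0.7181 0.0956; 0.2400 0.0956 1.0677]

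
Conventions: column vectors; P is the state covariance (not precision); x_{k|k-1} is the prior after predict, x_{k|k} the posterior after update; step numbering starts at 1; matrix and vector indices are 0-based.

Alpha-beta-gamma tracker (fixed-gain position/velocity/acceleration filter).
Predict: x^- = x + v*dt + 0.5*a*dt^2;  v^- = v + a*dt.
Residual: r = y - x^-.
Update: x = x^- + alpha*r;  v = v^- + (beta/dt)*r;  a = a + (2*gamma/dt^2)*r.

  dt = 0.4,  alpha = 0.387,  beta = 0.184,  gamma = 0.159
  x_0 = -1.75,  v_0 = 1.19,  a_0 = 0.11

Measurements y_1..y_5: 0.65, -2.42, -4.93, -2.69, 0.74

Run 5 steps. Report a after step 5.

step 1: x_pred=-1.2652  r=1.9152  x^+=-0.5240  v^+=2.1150  a^+=3.9165
step 2: x_pred=0.6353  r=-3.0553  x^+=-0.5471  v^+=2.2761  a^+=-2.1559
step 3: x_pred=0.1909  r=-5.1209  x^+=-1.7909  v^+=-0.9418  a^+=-12.3337
step 4: x_pred=-3.1543  r=0.4643  x^+=-2.9746  v^+=-5.6617  a^+=-11.4108
step 5: x_pred=-6.1522  r=6.8922  x^+=-3.4849  v^+=-7.0556  a^+=2.2874

a_post = 2.2874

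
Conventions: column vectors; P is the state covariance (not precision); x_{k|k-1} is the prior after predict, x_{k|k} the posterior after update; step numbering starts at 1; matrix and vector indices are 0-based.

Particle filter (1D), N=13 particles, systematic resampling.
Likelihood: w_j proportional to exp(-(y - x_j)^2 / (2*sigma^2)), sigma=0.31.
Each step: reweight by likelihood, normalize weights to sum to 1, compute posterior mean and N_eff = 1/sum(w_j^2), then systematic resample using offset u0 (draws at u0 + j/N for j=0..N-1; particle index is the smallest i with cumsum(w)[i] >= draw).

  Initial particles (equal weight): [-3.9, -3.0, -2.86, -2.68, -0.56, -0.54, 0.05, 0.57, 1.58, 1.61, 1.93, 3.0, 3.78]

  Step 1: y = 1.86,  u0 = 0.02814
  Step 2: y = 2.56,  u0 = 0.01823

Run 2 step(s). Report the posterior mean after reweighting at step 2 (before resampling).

step 1: w=[0.0000, 0.0000, 0.0000, 0.0000, 0.0000, 0.0000, 0.0000, 0.0001, 0.2814, 0.3056, 0.4124, 0.0005, 0.0000]  mean=1.7341  Neff=2.9182  idx=[8, 8, 8, 8, 9, 9, 9, 9, 10, 10, 10, 10, 10]
step 2: w=[0.0097, 0.0097, 0.0097, 0.0097, 0.0131, 0.0131, 0.0131, 0.0131, 0.1818, 0.1818, 0.1818, 0.1818, 0.1818]  mean=1.8997  Neff=6.0143  idx=[1, 8, 8, 8, 9, 9, 10, 10, 10, 11, 11, 12, 12]

post_mean = 1.8997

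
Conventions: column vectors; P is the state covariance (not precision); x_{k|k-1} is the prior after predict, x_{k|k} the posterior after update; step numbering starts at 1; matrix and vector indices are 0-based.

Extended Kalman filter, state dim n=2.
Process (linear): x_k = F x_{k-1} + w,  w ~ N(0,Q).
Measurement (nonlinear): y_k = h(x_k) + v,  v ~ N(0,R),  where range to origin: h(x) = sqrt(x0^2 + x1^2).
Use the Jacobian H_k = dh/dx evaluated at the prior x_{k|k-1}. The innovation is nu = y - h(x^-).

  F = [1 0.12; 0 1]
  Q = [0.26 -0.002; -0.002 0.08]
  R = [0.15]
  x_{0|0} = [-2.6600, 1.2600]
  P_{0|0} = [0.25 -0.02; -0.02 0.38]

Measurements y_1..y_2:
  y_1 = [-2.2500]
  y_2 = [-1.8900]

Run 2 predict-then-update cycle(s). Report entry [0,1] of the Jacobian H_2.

step 1: x^-=[-2.5088, 1.2600]  P^-=[0.5107 0.0236; 0.0236 0.4600]  H_jac=[-0.8936 0.4488]  S=[0.6315]  K=[-0.7058; 0.2935]  nu=[-5.0574]  x^+=[1.0609, -0.2244]  P^+=[0.1960 0.1544; 0.1544 0.4056]
step 2: x^-=[1.0340, -0.2244]  P^-=[0.4989 0.2011; 0.2011 0.4856]  H_jac=[0.9772 -0.2121]  S=[0.5650]  K=[0.7875; 0.1656]  nu=[-2.9481]  x^+=[-1.2877, -0.7125]  P^+=[0.1485 0.1274; 0.1274 0.4701]

H_jac[0,1] = -0.2121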